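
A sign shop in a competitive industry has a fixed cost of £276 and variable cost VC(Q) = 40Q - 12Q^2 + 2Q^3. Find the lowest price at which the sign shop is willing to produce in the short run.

Short-run supply begins at min AVC. From VC = 40Q - 12Q^2 + 2Q^3, AVC = 40 - 12Q + 2Q^2.
At the minimum of AVC, MC = AVC. MC = 40 - 24Q + 6Q^2; setting MC = AVC gives 4Q^2 - 12Q = 0, so Q = 3. min AVC = 22.
So the shutdown price is £22.

£22 per unit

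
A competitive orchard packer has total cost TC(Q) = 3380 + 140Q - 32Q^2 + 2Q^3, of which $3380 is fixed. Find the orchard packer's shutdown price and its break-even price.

Shutdown price = $12; break-even price = $322

AVC = 140 - 32Q + 2Q^2; minimized at Q = 8, giving min AVC = $12. That is the shutdown price.
ATC = 3380/Q + 140 - 32Q + 2Q^2. Setting dATC/dQ = −3380/Q^2 − 32 + 4Q = 0 gives Q = 13 (since 4·13^3 − 32·13^2 = 3380).
min ATC = 3380/13 + 140 − 32·13 + 2·13^2 = $322. That is the break-even price.
Between these two prices the firm operates at a loss; above $322 it earns a profit.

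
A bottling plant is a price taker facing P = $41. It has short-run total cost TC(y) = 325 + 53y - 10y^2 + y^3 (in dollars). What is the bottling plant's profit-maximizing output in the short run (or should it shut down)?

Strip out fixed cost: VC = 53y - 10y^2 + y^3. Then AVC = 53 - 10y + y^2 and MC = 53 - 20y + 3y^2.
The AVC parabola has its vertex at y = 10/2 = 5, where AVC = 53 - 10·5 + 5^2 = $28.
Since P = $41 ≥ min AVC = $28, price covers variable cost and the firm should produce.
Solving P = MC: 12 - 20y + 3y^2 = 0 ⇒ y = 2/3 or 6. On the upward-sloping branch, y* = 6.
Check: AVC at y = 6 is $29 ≤ P, so revenue covers variable cost.
Profit = P·y − TC = 41·6 − 499 = -$253, a loss, but smaller than the $325 fixed cost the firm would lose by shutting down.

Produce at y = 6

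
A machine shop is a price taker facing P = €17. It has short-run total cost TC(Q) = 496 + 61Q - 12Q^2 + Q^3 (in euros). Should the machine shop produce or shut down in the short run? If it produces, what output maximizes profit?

Variable cost is VC = 61Q - 12Q^2 + Q^3, so AVC = VC/Q = 61 - 12Q + Q^2 and MC = dTC/dQ = 61 - 24Q + 3Q^2.
The AVC parabola has its vertex at Q = 12/2 = 6, where AVC = 61 - 12·6 + 6^2 = €25.
P = €17 lies below min AVC = €25; no output level covers variable cost.
Best response: produce nothing and absorb the €496 fixed cost.

Shut down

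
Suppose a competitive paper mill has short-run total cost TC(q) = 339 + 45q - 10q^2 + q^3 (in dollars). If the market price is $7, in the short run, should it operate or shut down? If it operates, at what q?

Strip out fixed cost: VC = 45q - 10q^2 + q^3. Then AVC = 45 - 10q + q^2 and MC = 45 - 20q + 3q^2.
AVC hits its minimum where MC = AVC, at q = 5, giving min AVC = 45 - 10·5 + 5^2 = $20.
Since P = $7 < min AVC = $20, price fails to cover variable cost at any output.
Shutting down limits the loss to fixed cost, $339.

Shut down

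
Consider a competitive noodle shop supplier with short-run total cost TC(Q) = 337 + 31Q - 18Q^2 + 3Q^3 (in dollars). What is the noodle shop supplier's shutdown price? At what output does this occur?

$4 per unit, at Q = 3

The firm shuts down when price falls below the minimum of average variable cost. AVC = VC/Q = 31 - 18Q + 3Q^2.
dAVC/dQ = -18 + 6Q = 0 gives Q = 3. min AVC = 31 - 18·3 + 3·3^2 = 4.
So the shutdown price is $4.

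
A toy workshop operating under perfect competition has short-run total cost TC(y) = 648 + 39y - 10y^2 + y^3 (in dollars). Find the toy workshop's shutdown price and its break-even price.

Shutdown price = min AVC. AVC = 39 - 10y + y^2, with vertex at y = 5 and minimum $14.
ATC = 648/y + 39 - 10y + y^2. Setting dATC/dy = −648/y^2 − 10 + 2y = 0 gives y = 9 (since 2·9^3 − 10·9^2 = 648).
min ATC = 648/9 + 39 − 10·9 + 9^2 = $102. That is the break-even price.
For $14 ≤ P < $102 the firm produces at a loss; below $14 it shuts down.

Shutdown price = $14; break-even price = $102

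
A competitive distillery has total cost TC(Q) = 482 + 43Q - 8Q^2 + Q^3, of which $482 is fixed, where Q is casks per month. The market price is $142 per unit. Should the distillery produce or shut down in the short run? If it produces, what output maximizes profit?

Variable cost is VC = 43Q - 8Q^2 + Q^3, so AVC = VC/Q = 43 - 8Q + Q^2 and MC = dTC/dQ = 43 - 16Q + 3Q^2.
AVC is minimized where dAVC/dQ = -8 + 2Q = 0, at Q = 4; min AVC = 43 - 8·4 + 4^2 = $27.
Since P = $142 ≥ min AVC = $27, price covers variable cost and the firm should produce.
P = MC gives -99 - 16Q + 3Q^2 = 0, with roots -11/3 and 9. Take the larger (rising MC): Q* = 9.
Check: AVC at Q = 9 is $52 ≤ P, so revenue covers variable cost.
Profit = P·Q − TC = 142·9 − 950 = $328.

Produce at Q = 9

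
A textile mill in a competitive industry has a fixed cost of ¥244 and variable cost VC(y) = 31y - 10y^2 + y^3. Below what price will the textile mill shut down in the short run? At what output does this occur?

Short-run supply begins at min AVC. From VC = 31y - 10y^2 + y^3, AVC = 31 - 10y + y^2.
At the minimum of AVC, MC = AVC. MC = 31 - 20y + 3y^2; setting MC = AVC gives 2y^2 - 10y = 0, so y = 5. min AVC = 6.
For P < ¥6 the firm produces nothing.

¥6 per unit, at y = 5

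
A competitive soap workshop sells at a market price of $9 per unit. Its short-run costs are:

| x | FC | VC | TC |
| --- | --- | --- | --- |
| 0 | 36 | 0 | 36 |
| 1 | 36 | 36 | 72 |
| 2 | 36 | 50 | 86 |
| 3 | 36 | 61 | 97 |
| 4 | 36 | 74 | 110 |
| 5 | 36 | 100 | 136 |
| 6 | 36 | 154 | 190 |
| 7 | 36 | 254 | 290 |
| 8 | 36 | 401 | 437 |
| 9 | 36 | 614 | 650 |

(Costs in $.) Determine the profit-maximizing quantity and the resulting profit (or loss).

x = 0 (shut down); profit = -$36

Profit at each row (π = 9x − TC): x=0: -36; x=1: -63; x=2: -68; x=3: -70; x=4: -74; x=5: -91; x=6: -136; x=7: -227; x=8: -365; x=9: -569.
Profit is highest at x = 0. Equivalently, the lowest AVC in the table is 74/4 ≈ $18.50 at x = 4, and P = $9 falls below it — price never covers variable cost, so the firm shuts down and loses only its fixed cost.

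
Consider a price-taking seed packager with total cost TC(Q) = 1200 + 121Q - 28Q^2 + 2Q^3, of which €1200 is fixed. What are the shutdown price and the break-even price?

Shutdown price = €23; break-even price = €161

AVC = 121 - 28Q + 2Q^2; minimized at Q = 7, giving min AVC = €23. That is the shutdown price.
ATC = 1200/Q + 121 - 28Q + 2Q^2. Setting dATC/dQ = −1200/Q^2 − 28 + 4Q = 0 gives Q = 10 (since 4·10^3 − 28·10^2 = 1200).
min ATC = 1200/10 + 121 − 28·10 + 2·10^2 = €161. That is the break-even price.
Between these two prices the firm operates at a loss; above €161 it earns a profit.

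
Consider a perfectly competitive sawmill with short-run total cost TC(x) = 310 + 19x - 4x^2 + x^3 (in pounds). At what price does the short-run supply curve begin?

The firm shuts down when price falls below the minimum of average variable cost. AVC = VC/x = 19 - 4x + x^2.
dAVC/dx = -4 + 2x = 0 gives x = 2. min AVC = 19 - 4·2 + 2^2 = 15.
So the shutdown price is £15.

£15 per unit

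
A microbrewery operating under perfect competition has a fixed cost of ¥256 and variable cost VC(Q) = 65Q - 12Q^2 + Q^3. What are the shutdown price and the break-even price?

Shutdown price = min AVC. AVC = 65 - 12Q + Q^2, with vertex at Q = 6 and minimum ¥29.
ATC = 256/Q + 65 - 12Q + Q^2. Setting dATC/dQ = −256/Q^2 − 12 + 2Q = 0 gives Q = 8 (since 2·8^3 − 12·8^2 = 256).
min ATC = 256/8 + 65 − 12·8 + 8^2 = ¥65. That is the break-even price.
Between these two prices the firm operates at a loss; above ¥65 it earns a profit.

Shutdown price = ¥29; break-even price = ¥65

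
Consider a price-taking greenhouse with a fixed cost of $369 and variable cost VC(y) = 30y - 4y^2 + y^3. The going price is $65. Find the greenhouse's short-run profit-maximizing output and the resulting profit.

Profit = -$219 at y = 5

AVC = 30 - 4y + y^2 has its minimum $26 at y = 2; price $65 clears that bar, so the firm operates.
MC = 30 - 8y + 3y^2. Setting P = MC and taking the root on the rising branch gives y* = 5.
TR = 65·5 = 325. TC = 369 + 175 = 544. Profit = 325 − 544 = -$219.
That loss of $219 beats the $369 the firm would lose by shutting down; producing recovers $150 of fixed cost.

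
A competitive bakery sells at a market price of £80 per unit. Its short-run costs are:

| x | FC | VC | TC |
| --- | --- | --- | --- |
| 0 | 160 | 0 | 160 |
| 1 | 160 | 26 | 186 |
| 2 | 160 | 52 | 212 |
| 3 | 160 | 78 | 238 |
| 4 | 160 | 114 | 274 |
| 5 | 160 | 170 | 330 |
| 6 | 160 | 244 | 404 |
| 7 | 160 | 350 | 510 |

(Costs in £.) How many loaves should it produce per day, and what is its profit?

Tabulate TR − TC: x=0: -160; x=1: -106; x=2: -52; x=3: 2; x=4: 46; x=5: 70; x=6: 76; x=7: 50.
Profit is maximized at x = 6. AVC there is 244/6 = £40.67 ≤ P, so producing beats shutting down (which would give -£160).

x = 6; profit = £76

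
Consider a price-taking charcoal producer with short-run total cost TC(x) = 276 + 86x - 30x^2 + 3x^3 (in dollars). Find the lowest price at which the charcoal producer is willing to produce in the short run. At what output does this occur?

$11 per unit, at x = 5

Short-run supply begins at min AVC. From VC = 86x - 30x^2 + 3x^3, AVC = 86 - 30x + 3x^2.
dAVC/dx = -30 + 6x = 0 gives x = 5. min AVC = 86 - 30·5 + 3·5^2 = 11.
The firm shuts down for any P below $11.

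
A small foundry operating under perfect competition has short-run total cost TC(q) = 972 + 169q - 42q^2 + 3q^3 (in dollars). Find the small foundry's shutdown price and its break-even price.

AVC = 169 - 42q + 3q^2; minimized at q = 7, giving min AVC = $22. That is the shutdown price.
ATC = 972/q + 169 - 42q + 3q^2. Setting dATC/dq = −972/q^2 − 42 + 6q = 0 gives q = 9 (since 6·9^3 − 42·9^2 = 972).
min ATC = 972/9 + 169 − 42·9 + 3·9^2 = $142. That is the break-even price.
Between these two prices the firm operates at a loss; above $142 it earns a profit.

Shutdown price = $22; break-even price = $142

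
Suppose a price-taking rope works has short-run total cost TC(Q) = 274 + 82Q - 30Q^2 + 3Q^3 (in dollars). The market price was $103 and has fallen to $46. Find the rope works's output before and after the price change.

AVC = 82 - 30Q + 3Q^2, minimized at Q = 5 where min AVC = $7. MC = 82 - 60Q + 9Q^2.
With P = $103 above the shutdown price, P = MC gives Q = 7.
At P = $46 ≥ min AVC, set P = MC: Q = 6. The firm stays open but cuts output.

Output falls from 7 to 6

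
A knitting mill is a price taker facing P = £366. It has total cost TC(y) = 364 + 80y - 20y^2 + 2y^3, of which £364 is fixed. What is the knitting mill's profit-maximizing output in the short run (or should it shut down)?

From TC, MC = TC'(y) = 80 - 40y + 6y^2 and AVC = VC/y = 80 - 20y + 2y^2.
AVC is minimized where dAVC/dy = -20 + 4y = 0, at y = 5; min AVC = 80 - 20·5 + 2·5^2 = £30.
Because £366 ≥ £30, revenue can cover variable cost; the firm operates.
Set P = MC: 366 = 80 - 40y + 6y^2 → -286 - 40y + 6y^2 = 0. The roots are y = -13/3 and y = 11; the profit-maximizing output is on the rising part of MC, so y* = 11.
Check: AVC at y = 11 is £102 ≤ P, so revenue covers variable cost.
Profit = P·y − TC = 366·11 − 1486 = £2540.

Produce at y = 11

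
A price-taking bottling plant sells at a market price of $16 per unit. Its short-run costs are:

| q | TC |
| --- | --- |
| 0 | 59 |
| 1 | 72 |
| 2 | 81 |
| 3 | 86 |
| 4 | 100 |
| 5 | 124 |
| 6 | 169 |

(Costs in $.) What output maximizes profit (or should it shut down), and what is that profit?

q = 4; profit = -$36

Compute π = P·q − TC at each output: q=0: -59; q=1: -56; q=2: -49; q=3: -38; q=4: -36; q=5: -44; q=6: -73.
Profit is maximized at q = 4. AVC there is 41/4 = $10.25 ≤ P, so producing beats shutting down (which would give -$59).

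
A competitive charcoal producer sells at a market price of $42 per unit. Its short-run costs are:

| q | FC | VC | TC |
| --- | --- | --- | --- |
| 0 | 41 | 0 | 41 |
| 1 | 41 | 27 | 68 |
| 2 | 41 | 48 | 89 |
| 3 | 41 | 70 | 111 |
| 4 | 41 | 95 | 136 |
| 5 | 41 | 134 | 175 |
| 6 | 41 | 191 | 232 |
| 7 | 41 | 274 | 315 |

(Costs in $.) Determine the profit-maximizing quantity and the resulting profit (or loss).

q = 5; profit = $35

Tabulate TR − TC: q=0: -41; q=1: -26; q=2: -5; q=3: 15; q=4: 32; q=5: 35; q=6: 20; q=7: -21.
Profit is maximized at q = 5. AVC there is 134/5 = $26.80 ≤ P, so producing beats shutting down (which would give -$41).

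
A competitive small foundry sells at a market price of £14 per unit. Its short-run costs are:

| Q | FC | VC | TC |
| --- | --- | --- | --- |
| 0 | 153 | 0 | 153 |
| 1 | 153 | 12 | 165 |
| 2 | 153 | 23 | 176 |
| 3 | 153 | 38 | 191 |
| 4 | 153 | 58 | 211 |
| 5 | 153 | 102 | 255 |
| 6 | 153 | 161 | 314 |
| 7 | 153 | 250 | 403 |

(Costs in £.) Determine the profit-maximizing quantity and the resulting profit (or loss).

Q = 2; profit = -£148

Profit at each row (π = 14Q − TC): Q=0: -153; Q=1: -151; Q=2: -148; Q=3: -149; Q=4: -155; Q=5: -185; Q=6: -230; Q=7: -305.
Profit is maximized at Q = 2. AVC there is 23/2 = £11.50 ≤ P, so producing beats shutting down (which would give -£153).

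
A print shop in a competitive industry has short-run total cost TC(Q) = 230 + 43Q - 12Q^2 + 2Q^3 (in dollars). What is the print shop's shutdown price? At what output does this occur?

$25 per unit, at Q = 3

Short-run supply begins at min AVC. From VC = 43Q - 12Q^2 + 2Q^3, AVC = 43 - 12Q + 2Q^2.
dAVC/dQ = -12 + 4Q = 0 gives Q = 3. min AVC = 43 - 12·3 + 2·3^2 = 25.
So the shutdown price is $25.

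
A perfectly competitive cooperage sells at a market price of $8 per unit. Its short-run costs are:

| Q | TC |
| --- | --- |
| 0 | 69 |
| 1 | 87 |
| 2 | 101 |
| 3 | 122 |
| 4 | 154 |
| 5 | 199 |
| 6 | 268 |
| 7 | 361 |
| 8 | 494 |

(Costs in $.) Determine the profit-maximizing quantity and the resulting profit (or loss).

Profit at each row (π = 8Q − TC): Q=0: -69; Q=1: -79; Q=2: -85; Q=3: -98; Q=4: -122; Q=5: -159; Q=6: -220; Q=7: -305; Q=8: -430.
Profit is highest at Q = 0. Equivalently, the lowest AVC in the table is 32/2 ≈ $16 at Q = 2, and P = $8 falls below it — price never covers variable cost, so the firm shuts down and loses only its fixed cost.

Q = 0 (shut down); profit = -$69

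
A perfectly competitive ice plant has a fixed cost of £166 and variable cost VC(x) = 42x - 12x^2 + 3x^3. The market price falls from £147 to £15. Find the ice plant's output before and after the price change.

Output falls from 5 to 0 (the firm shuts down)

MC = 42 - 24x + 9x^2; the shutdown threshold is min AVC = £30 (at x = 2).
At P = £147 ≥ min AVC, set P = MC on the rising branch: x = 5.
At P = £15 < min AVC = £30, price no longer covers variable cost at any output, so the firm shuts down: x = 0.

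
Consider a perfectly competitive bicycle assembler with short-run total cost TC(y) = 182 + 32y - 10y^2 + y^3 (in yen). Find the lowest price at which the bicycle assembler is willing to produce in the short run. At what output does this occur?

¥7 per unit, at y = 5

The shutdown price is the minimum of AVC. VC = 32y - 10y^2 + y^3, so AVC = 32 - 10y + y^2.
At the minimum of AVC, MC = AVC. MC = 32 - 20y + 3y^2; setting MC = AVC gives 2y^2 - 10y = 0, so y = 5. min AVC = 7.
The firm shuts down for any P below ¥7.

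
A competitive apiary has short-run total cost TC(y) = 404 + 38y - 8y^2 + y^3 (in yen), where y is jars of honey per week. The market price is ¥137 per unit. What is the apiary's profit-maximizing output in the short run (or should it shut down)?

Produce at y = 9

Variable cost is VC = 38y - 8y^2 + y^3, so AVC = VC/y = 38 - 8y + y^2 and MC = dTC/dy = 38 - 16y + 3y^2.
The AVC parabola has its vertex at y = 8/2 = 4, where AVC = 38 - 8·4 + 4^2 = ¥22.
Since P = ¥137 ≥ min AVC = ¥22, price covers variable cost and the firm should produce.
Set P = MC: 137 = 38 - 16y + 3y^2 → -99 - 16y + 3y^2 = 0. The roots are y = -11/3 and y = 9; the profit-maximizing output is on the rising part of MC, so y* = 9.
Check: AVC at y = 9 is ¥47 ≤ P, so revenue covers variable cost.
Profit = P·y − TC = 137·9 − 827 = ¥406.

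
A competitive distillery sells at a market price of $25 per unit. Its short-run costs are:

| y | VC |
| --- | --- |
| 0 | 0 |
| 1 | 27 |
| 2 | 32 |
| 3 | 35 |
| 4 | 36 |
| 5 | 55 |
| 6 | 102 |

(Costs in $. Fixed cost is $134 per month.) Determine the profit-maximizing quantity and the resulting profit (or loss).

Profit at each row (π = 25y − TC): y=0: -134; y=1: -136; y=2: -116; y=3: -94; y=4: -70; y=5: -64; y=6: -86.
Profit is maximized at y = 5. AVC there is 55/5 = $11 ≤ P, so producing beats shutting down (which would give -$134).

y = 5; profit = -$64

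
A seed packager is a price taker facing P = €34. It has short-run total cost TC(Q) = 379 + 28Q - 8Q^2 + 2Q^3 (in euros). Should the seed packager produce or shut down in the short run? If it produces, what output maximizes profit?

Variable cost is VC = 28Q - 8Q^2 + 2Q^3, so AVC = VC/Q = 28 - 8Q + 2Q^2 and MC = dTC/dQ = 28 - 16Q + 6Q^2.
The AVC parabola has its vertex at Q = 8/4 = 2, where AVC = 28 - 8·2 + 2·2^2 = €20.
Since P = €34 ≥ min AVC = €20, price covers variable cost and the firm should produce.
P = MC gives -6 - 16Q + 6Q^2 = 0, with roots -1/3 and 3. Take the larger (rising MC): Q* = 3.
Check: AVC at Q = 3 is €22 ≤ P, so revenue covers variable cost.
Profit = P·Q − TC = 34·3 − 445 = -€343, a loss, but smaller than the €379 fixed cost the firm would lose by shutting down.

Produce at Q = 3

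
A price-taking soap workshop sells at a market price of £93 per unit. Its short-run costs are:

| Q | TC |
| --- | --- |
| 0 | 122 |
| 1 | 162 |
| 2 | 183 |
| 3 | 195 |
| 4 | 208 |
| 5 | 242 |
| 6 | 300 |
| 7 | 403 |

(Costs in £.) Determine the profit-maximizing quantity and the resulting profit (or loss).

Q = 6; profit = £258

Compute π = P·Q − TC at each output: Q=0: -122; Q=1: -69; Q=2: 3; Q=3: 84; Q=4: 164; Q=5: 223; Q=6: 258; Q=7: 248.
Profit is maximized at Q = 6. AVC there is 178/6 = £29.67 ≤ P, so producing beats shutting down (which would give -£122).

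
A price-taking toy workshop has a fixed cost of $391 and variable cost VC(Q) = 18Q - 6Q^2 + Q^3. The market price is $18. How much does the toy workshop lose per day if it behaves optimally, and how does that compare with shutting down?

AVC = 18 - 6Q + Q^2 has its minimum $9 at Q = 3; price $18 clears that bar, so the firm operates.
MC = 18 - 12Q + 3Q^2. Setting P = MC and taking the root on the rising branch gives Q* = 4.
TR = 18·4 = 72. TC = 391 + 40 = 431. Profit = 72 − 431 = -$359.
That loss of $359 beats the $391 the firm would lose by shutting down; producing recovers $32 of fixed cost.

Profit = -$359 at Q = 4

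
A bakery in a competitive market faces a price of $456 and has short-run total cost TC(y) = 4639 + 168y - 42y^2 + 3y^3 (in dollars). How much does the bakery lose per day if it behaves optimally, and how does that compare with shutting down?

Profit = -$319 at y = 12

AVC = 168 - 42y + 3y^2 has its minimum $21 at y = 7; price $456 clears that bar, so the firm operates.
With MC = 168 - 84y + 9y^2, P = MC on the upward-sloping part at y* = 12.
TR = 456·12 = 5472. TC = 4639 + 1152 = 5791. Profit = 5472 − 5791 = -$319.
By producing, the firm covers all variable cost plus $4320 of fixed cost; shutting down would lose the full $4639.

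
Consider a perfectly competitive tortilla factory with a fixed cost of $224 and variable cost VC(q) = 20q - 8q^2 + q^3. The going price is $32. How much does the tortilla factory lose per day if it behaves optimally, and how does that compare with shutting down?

AVC = 20 - 8q + q^2; min AVC = $4 at q = 4. Since P = $32 ≥ min AVC, the firm produces.
MC = 20 - 16q + 3q^2. Setting P = MC and taking the root on the rising branch gives q* = 6.
TR = 32·6 = 192. TC = 224 + 48 = 272. Profit = 192 − 272 = -$80.
That loss of $80 beats the $224 the firm would lose by shutting down; producing recovers $144 of fixed cost.

Profit = -$80 at q = 6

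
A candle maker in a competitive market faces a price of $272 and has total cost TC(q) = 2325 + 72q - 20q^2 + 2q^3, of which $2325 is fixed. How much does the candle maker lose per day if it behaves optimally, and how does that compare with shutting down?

AVC = 72 - 20q + 2q^2; min AVC = $22 at q = 5. Since P = $272 ≥ min AVC, the firm produces.
MC = 72 - 40q + 6q^2. Setting P = MC and taking the root on the rising branch gives q* = 10.
TR = 272·10 = 2720. TC = 2325 + 720 = 3045. Profit = 2720 − 3045 = -$325.
By producing, the firm covers all variable cost plus $2000 of fixed cost; shutting down would lose the full $2325.

Profit = -$325 at q = 10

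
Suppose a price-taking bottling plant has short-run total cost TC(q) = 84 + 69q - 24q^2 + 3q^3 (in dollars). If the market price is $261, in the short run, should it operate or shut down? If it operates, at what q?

Produce at q = 8

From TC, MC = TC'(q) = 69 - 48q + 9q^2 and AVC = VC/q = 69 - 24q + 3q^2.
The AVC parabola has its vertex at q = 24/6 = 4, where AVC = 69 - 24·4 + 3·4^2 = $21.
Because $261 ≥ $21, revenue can cover variable cost; the firm operates.
Set P = MC: 261 = 69 - 48q + 9q^2 → -192 - 48q + 9q^2 = 0. The roots are q = -8/3 and q = 8; the profit-maximizing output is on the rising part of MC, so q* = 8.
Check: AVC at q = 8 is $69 ≤ P, so revenue covers variable cost.
Profit = P·q − TC = 261·8 − 636 = $1452.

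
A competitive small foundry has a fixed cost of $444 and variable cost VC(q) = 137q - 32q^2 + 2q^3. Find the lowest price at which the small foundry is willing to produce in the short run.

Short-run supply begins at min AVC. From VC = 137q - 32q^2 + 2q^3, AVC = 137 - 32q + 2q^2.
At the minimum of AVC, MC = AVC. MC = 137 - 64q + 6q^2; setting MC = AVC gives 4q^2 - 32q = 0, so q = 8. min AVC = 9.
The firm shuts down for any P below $9.

$9 per unit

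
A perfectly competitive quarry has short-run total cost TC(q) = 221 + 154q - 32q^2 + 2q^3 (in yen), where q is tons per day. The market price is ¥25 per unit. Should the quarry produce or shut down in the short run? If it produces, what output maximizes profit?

Shut down

Variable cost is VC = 154q - 32q^2 + 2q^3, so AVC = VC/q = 154 - 32q + 2q^2 and MC = dTC/dq = 154 - 64q + 6q^2.
AVC hits its minimum where MC = AVC, at q = 8, giving min AVC = 154 - 32·8 + 2·8^2 = ¥26.
P = ¥25 lies below min AVC = ¥26; no output level covers variable cost.
The firm minimizes its loss by shutting down and losing only its fixed cost of ¥221.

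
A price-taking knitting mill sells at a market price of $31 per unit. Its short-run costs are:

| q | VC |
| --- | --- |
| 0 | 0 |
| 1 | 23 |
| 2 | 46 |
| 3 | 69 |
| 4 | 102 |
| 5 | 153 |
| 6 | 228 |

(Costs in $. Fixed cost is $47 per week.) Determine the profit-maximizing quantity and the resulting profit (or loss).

Profit at each row (π = 31q − TC): q=0: -47; q=1: -39; q=2: -31; q=3: -23; q=4: -25; q=5: -45; q=6: -89.
Profit is maximized at q = 3. AVC there is 69/3 = $23 ≤ P, so producing beats shutting down (which would give -$47).

q = 3; profit = -$23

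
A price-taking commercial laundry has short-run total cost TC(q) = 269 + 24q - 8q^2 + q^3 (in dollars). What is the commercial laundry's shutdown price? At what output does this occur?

$8 per unit, at q = 4

Short-run supply begins at min AVC. From VC = 24q - 8q^2 + q^3, AVC = 24 - 8q + q^2.
At the minimum of AVC, MC = AVC. MC = 24 - 16q + 3q^2; setting MC = AVC gives 2q^2 - 8q = 0, so q = 4. min AVC = 8.
For P < $8 the firm produces nothing.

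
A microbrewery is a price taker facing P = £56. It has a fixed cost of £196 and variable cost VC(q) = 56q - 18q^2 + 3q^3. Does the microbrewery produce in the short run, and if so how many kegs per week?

Produce at q = 4

Variable cost is VC = 56q - 18q^2 + 3q^3, so AVC = VC/q = 56 - 18q + 3q^2 and MC = dTC/dq = 56 - 36q + 9q^2.
AVC is minimized where dAVC/dq = -18 + 6q = 0, at q = 3; min AVC = 56 - 18·3 + 3·3^2 = £29.
P = £56 exceeds min AVC = £29, so the firm stays open.
Solving P = MC: -36q + 9q^2 = 0 ⇒ q = 0 or 4. On the upward-sloping branch, q* = 4.
Check: AVC at q = 4 is £32 ≤ P, so revenue covers variable cost.
Profit = P·q − TC = 56·4 − 324 = -£100, a loss, but smaller than the £196 fixed cost the firm would lose by shutting down.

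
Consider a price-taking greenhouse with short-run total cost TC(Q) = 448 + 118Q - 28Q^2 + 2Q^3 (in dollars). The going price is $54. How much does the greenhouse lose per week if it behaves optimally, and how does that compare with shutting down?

AVC = 118 - 28Q + 2Q^2; min AVC = $20 at Q = 7. Since P = $54 ≥ min AVC, the firm produces.
With MC = 118 - 56Q + 6Q^2, P = MC on the upward-sloping part at Q* = 8.
TR = 54·8 = 432. TC = 448 + 176 = 624. Profit = 432 − 624 = -$192.
Shutting down would mean losing the fixed cost of $448, so operating at a loss of $192 is better by $256.

Profit = -$192 at Q = 8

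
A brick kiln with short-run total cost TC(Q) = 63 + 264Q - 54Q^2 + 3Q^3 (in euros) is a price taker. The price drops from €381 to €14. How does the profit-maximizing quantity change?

AVC = 264 - 54Q + 3Q^2, minimized at Q = 9 where min AVC = €21. MC = 264 - 108Q + 9Q^2.
At P = €381 ≥ min AVC, set P = MC on the rising branch: Q = 13.
At P = €14 < min AVC = €21, price no longer covers variable cost at any output, so the firm shuts down: Q = 0.

Output falls from 13 to 0 (the firm shuts down)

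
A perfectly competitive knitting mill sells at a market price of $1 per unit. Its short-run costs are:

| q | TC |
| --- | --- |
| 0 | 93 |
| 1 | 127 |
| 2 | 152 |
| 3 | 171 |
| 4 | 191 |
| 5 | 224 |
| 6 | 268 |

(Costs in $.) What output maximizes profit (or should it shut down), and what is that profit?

q = 0 (shut down); profit = -$93

Profit at each row (π = 1q − TC): q=0: -93; q=1: -126; q=2: -150; q=3: -168; q=4: -187; q=5: -219; q=6: -262.
Profit is highest at q = 0. Equivalently, the lowest AVC in the table is 98/4 ≈ $24.50 at q = 4, and P = $1 falls below it — price never covers variable cost, so the firm shuts down and loses only its fixed cost.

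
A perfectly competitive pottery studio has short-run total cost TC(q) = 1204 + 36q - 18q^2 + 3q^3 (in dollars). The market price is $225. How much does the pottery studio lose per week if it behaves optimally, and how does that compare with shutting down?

AVC = 36 - 18q + 3q^2 has its minimum $9 at q = 3; price $225 clears that bar, so the firm operates.
MC = 36 - 36q + 9q^2. Setting P = MC and taking the root on the rising branch gives q* = 7.
TR = 225·7 = 1575. TC = 1204 + 399 = 1603. Profit = 1575 − 1603 = -$28.
Shutting down would mean losing the fixed cost of $1204, so operating at a loss of $28 is better by $1176.

Profit = -$28 at q = 7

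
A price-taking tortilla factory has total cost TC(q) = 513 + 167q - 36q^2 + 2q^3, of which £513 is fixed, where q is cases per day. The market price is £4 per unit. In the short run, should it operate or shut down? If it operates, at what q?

Shut down

From TC, MC = TC'(q) = 167 - 72q + 6q^2 and AVC = VC/q = 167 - 36q + 2q^2.
AVC hits its minimum where MC = AVC, at q = 9, giving min AVC = 167 - 36·9 + 2·9^2 = £5.
With P < min AVC (£4 < £5), every unit sold adds to the loss.
Best response: produce nothing and absorb the £513 fixed cost.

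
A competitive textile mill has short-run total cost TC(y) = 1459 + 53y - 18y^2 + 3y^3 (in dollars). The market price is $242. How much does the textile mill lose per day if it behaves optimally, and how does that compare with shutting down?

AVC = 53 - 18y + 3y^2; min AVC = $26 at y = 3. Since P = $242 ≥ min AVC, the firm produces.
With MC = 53 - 36y + 9y^2, P = MC on the upward-sloping part at y* = 7.
TR = 242·7 = 1694. TC = 1459 + 518 = 1977. Profit = 1694 − 1977 = -$283.
By producing, the firm covers all variable cost plus $1176 of fixed cost; shutting down would lose the full $1459.

Profit = -$283 at y = 7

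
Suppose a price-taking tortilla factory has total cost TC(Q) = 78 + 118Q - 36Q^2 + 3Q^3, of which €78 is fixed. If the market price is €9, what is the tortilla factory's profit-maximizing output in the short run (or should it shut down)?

From TC, MC = TC'(Q) = 118 - 72Q + 9Q^2 and AVC = VC/Q = 118 - 36Q + 3Q^2.
AVC is minimized where dAVC/dQ = -36 + 6Q = 0, at Q = 6; min AVC = 118 - 36·6 + 3·6^2 = €10.
P = €9 lies below min AVC = €10; no output level covers variable cost.
Best response: produce nothing and absorb the €78 fixed cost.

Shut down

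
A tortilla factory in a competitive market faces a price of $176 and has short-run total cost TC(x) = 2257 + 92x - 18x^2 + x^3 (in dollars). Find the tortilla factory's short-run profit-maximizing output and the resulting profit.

Profit = -$297 at x = 14

AVC = 92 - 18x + x^2; min AVC = $11 at x = 9. Since P = $176 ≥ min AVC, the firm produces.
With MC = 92 - 36x + 3x^2, P = MC on the upward-sloping part at x* = 14.
TR = 176·14 = 2464. TC = 2257 + 504 = 2761. Profit = 2464 − 2761 = -$297.
Shutting down would mean losing the fixed cost of $2257, so operating at a loss of $297 is better by $1960.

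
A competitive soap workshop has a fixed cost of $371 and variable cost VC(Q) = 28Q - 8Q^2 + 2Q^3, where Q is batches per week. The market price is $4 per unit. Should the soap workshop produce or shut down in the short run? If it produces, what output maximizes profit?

Strip out fixed cost: VC = 28Q - 8Q^2 + 2Q^3. Then AVC = 28 - 8Q + 2Q^2 and MC = 28 - 16Q + 6Q^2.
AVC is minimized where dAVC/dQ = -8 + 4Q = 0, at Q = 2; min AVC = 28 - 8·2 + 2·2^2 = $20.
Since P = $4 < min AVC = $20, price fails to cover variable cost at any output.
Best response: produce nothing and absorb the $371 fixed cost.

Shut down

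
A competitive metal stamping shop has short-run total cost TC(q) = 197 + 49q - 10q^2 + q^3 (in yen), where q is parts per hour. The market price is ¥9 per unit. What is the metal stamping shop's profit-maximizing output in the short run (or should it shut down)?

Variable cost is VC = 49q - 10q^2 + q^3, so AVC = VC/q = 49 - 10q + q^2 and MC = dTC/dq = 49 - 20q + 3q^2.
AVC is minimized where dAVC/dq = -10 + 2q = 0, at q = 5; min AVC = 49 - 10·5 + 5^2 = ¥24.
Since P = ¥9 < min AVC = ¥24, price fails to cover variable cost at any output.
Shutting down limits the loss to fixed cost, ¥197.

Shut down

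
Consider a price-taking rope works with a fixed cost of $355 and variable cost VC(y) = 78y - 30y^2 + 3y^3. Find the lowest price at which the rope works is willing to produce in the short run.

The firm shuts down when price falls below the minimum of average variable cost. AVC = VC/y = 78 - 30y + 3y^2.
dAVC/dy = -30 + 6y = 0 gives y = 5. min AVC = 78 - 30·5 + 3·5^2 = 3.
The firm shuts down for any P below $3.

$3 per unit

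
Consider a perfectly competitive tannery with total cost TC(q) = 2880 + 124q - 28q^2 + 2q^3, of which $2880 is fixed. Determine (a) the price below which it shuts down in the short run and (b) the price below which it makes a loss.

Shutdown price = $26; break-even price = $316

AVC = 124 - 28q + 2q^2; minimized at q = 7, giving min AVC = $26. That is the shutdown price.
ATC = 2880/q + 124 - 28q + 2q^2. Setting dATC/dq = −2880/q^2 − 28 + 4q = 0 gives q = 12 (since 4·12^3 − 28·12^2 = 2880).
min ATC = 2880/12 + 124 − 28·12 + 2·12^2 = $316. That is the break-even price.
For $26 ≤ P < $316 the firm produces at a loss; below $26 it shuts down.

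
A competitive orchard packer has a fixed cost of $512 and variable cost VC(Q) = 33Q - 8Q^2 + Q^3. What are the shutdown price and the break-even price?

Shutdown price = $17; break-even price = $97

AVC = 33 - 8Q + Q^2; minimized at Q = 4, giving min AVC = $17. That is the shutdown price.
ATC = 512/Q + 33 - 8Q + Q^2. Setting dATC/dQ = −512/Q^2 − 8 + 2Q = 0 gives Q = 8 (since 2·8^3 − 8·8^2 = 512).
min ATC = 512/8 + 33 − 8·8 + 8^2 = $97. That is the break-even price.
For $17 ≤ P < $97 the firm produces at a loss; below $17 it shuts down.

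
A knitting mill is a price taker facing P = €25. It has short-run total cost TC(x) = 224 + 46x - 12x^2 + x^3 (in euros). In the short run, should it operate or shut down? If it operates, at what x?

From TC, MC = TC'(x) = 46 - 24x + 3x^2 and AVC = VC/x = 46 - 12x + x^2.
AVC hits its minimum where MC = AVC, at x = 6, giving min AVC = 46 - 12·6 + 6^2 = €10.
Since P = €25 ≥ min AVC = €10, price covers variable cost and the firm should produce.
Set P = MC: 25 = 46 - 24x + 3x^2 → 21 - 24x + 3x^2 = 0. The roots are x = 1 and x = 7; the profit-maximizing output is on the rising part of MC, so x* = 7.
Check: AVC at x = 7 is €11 ≤ P, so revenue covers variable cost.
Profit = P·x − TC = 25·7 − 301 = -€126, a loss, but smaller than the €224 fixed cost the firm would lose by shutting down.

Produce at x = 7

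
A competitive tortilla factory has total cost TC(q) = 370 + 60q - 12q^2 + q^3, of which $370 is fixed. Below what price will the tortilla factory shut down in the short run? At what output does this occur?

The shutdown price is the minimum of AVC. VC = 60q - 12q^2 + q^3, so AVC = 60 - 12q + q^2.
dAVC/dq = -12 + 2q = 0 gives q = 6. min AVC = 60 - 12·6 + 6^2 = 24.
So the shutdown price is $24.

$24 per unit, at q = 6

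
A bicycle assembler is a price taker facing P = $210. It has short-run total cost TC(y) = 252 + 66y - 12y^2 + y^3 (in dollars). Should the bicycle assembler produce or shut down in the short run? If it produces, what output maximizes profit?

Variable cost is VC = 66y - 12y^2 + y^3, so AVC = VC/y = 66 - 12y + y^2 and MC = dTC/dy = 66 - 24y + 3y^2.
The AVC parabola has its vertex at y = 12/2 = 6, where AVC = 66 - 12·6 + 6^2 = $30.
Since P = $210 ≥ min AVC = $30, price covers variable cost and the firm should produce.
Solving P = MC: -144 - 24y + 3y^2 = 0 ⇒ y = -4 or 12. On the upward-sloping branch, y* = 12.
Check: AVC at y = 12 is $66 ≤ P, so revenue covers variable cost.
Profit = P·y − TC = 210·12 − 1044 = $1476.

Produce at y = 12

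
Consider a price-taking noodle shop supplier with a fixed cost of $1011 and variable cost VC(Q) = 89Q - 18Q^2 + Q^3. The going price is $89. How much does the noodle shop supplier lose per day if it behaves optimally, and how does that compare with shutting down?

AVC = 89 - 18Q + Q^2 has its minimum $8 at Q = 9; price $89 clears that bar, so the firm operates.
MC = 89 - 36Q + 3Q^2. Setting P = MC and taking the root on the rising branch gives Q* = 12.
TR = 89·12 = 1068. TC = 1011 + 204 = 1215. Profit = 1068 − 1215 = -$147.
That loss of $147 beats the $1011 the firm would lose by shutting down; producing recovers $864 of fixed cost.

Profit = -$147 at Q = 12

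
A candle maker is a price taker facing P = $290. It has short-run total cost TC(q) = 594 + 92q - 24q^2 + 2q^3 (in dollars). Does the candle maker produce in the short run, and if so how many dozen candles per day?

Variable cost is VC = 92q - 24q^2 + 2q^3, so AVC = VC/q = 92 - 24q + 2q^2 and MC = dTC/dq = 92 - 48q + 6q^2.
AVC hits its minimum where MC = AVC, at q = 6, giving min AVC = 92 - 24·6 + 2·6^2 = $20.
P = $290 exceeds min AVC = $20, so the firm stays open.
Solving P = MC: -198 - 48q + 6q^2 = 0 ⇒ q = -3 or 11. On the upward-sloping branch, q* = 11.
Check: AVC at q = 11 is $70 ≤ P, so revenue covers variable cost.
Profit = P·q − TC = 290·11 − 1364 = $1826.

Produce at q = 11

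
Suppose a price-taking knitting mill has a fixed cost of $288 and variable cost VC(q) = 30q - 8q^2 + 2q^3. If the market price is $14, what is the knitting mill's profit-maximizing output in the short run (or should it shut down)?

Shut down

Strip out fixed cost: VC = 30q - 8q^2 + 2q^3. Then AVC = 30 - 8q + 2q^2 and MC = 30 - 16q + 6q^2.
The AVC parabola has its vertex at q = 8/4 = 2, where AVC = 30 - 8·2 + 2·2^2 = $22.
P = $14 lies below min AVC = $22; no output level covers variable cost.
Best response: produce nothing and absorb the $288 fixed cost.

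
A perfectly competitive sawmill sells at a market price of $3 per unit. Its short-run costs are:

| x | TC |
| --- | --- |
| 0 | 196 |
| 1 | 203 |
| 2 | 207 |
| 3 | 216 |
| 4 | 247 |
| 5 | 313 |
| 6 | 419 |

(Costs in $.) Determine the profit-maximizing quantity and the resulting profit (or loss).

x = 0 (shut down); profit = -$196

Tabulate TR − TC: x=0: -196; x=1: -200; x=2: -201; x=3: -207; x=4: -235; x=5: -298; x=6: -401.
Profit is highest at x = 0. Equivalently, the lowest AVC in the table is 11/2 ≈ $5.50 at x = 2, and P = $3 falls below it — price never covers variable cost, so the firm shuts down and loses only its fixed cost.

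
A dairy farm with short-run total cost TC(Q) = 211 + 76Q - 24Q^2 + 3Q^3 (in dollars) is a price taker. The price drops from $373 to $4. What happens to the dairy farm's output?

Output falls from 9 to 0 (the firm shuts down)

MC = 76 - 48Q + 9Q^2; the shutdown threshold is min AVC = $28 (at Q = 4).
At P = $373 ≥ min AVC, set P = MC on the rising branch: Q = 9.
At P = $4 < min AVC = $28, price no longer covers variable cost at any output, so the firm shuts down: Q = 0.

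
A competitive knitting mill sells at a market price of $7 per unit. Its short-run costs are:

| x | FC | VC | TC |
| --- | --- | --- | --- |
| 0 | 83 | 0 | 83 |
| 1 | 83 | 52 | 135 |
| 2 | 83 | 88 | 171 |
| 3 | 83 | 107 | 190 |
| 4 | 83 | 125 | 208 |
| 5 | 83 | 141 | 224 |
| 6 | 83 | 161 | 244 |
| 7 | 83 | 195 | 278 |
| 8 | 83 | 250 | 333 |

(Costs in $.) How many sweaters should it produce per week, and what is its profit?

x = 0 (shut down); profit = -$83

Compute π = P·x − TC at each output: x=0: -83; x=1: -128; x=2: -157; x=3: -169; x=4: -180; x=5: -189; x=6: -202; x=7: -229; x=8: -277.
Profit is highest at x = 0. Equivalently, the lowest AVC in the table is 161/6 ≈ $26.83 at x = 6, and P = $7 falls below it — price never covers variable cost, so the firm shuts down and loses only its fixed cost.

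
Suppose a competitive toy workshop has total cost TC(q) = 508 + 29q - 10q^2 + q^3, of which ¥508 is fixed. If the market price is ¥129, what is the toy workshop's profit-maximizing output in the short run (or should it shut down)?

From TC, MC = TC'(q) = 29 - 20q + 3q^2 and AVC = VC/q = 29 - 10q + q^2.
The AVC parabola has its vertex at q = 10/2 = 5, where AVC = 29 - 10·5 + 5^2 = ¥4.
Because ¥129 ≥ ¥4, revenue can cover variable cost; the firm operates.
Set P = MC: 129 = 29 - 20q + 3q^2 → -100 - 20q + 3q^2 = 0. The roots are q = -10/3 and q = 10; the profit-maximizing output is on the rising part of MC, so q* = 10.
Check: AVC at q = 10 is ¥29 ≤ P, so revenue covers variable cost.
Profit = P·q − TC = 129·10 − 798 = ¥492.

Produce at q = 10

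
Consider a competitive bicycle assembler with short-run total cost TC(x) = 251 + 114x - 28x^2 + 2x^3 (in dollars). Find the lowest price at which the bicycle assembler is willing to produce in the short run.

$16 per unit

The firm shuts down when price falls below the minimum of average variable cost. AVC = VC/x = 114 - 28x + 2x^2.
dAVC/dx = -28 + 4x = 0 gives x = 7. min AVC = 114 - 28·7 + 2·7^2 = 16.
For P < $16 the firm produces nothing.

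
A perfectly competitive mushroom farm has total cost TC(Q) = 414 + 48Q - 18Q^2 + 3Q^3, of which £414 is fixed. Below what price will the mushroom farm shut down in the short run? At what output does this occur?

The firm shuts down when price falls below the minimum of average variable cost. AVC = VC/Q = 48 - 18Q + 3Q^2.
At the minimum of AVC, MC = AVC. MC = 48 - 36Q + 9Q^2; setting MC = AVC gives 6Q^2 - 18Q = 0, so Q = 3. min AVC = 21.
So the shutdown price is £21.

£21 per unit, at Q = 3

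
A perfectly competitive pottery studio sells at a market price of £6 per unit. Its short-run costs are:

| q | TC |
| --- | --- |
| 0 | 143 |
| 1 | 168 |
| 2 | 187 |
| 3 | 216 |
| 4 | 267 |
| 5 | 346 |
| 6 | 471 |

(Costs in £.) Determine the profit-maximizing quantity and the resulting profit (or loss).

Compute π = P·q − TC at each output: q=0: -143; q=1: -162; q=2: -175; q=3: -198; q=4: -243; q=5: -316; q=6: -435.
Profit is highest at q = 0. Equivalently, the lowest AVC in the table is 44/2 ≈ £22 at q = 2, and P = £6 falls below it — price never covers variable cost, so the firm shuts down and loses only its fixed cost.

q = 0 (shut down); profit = -£143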